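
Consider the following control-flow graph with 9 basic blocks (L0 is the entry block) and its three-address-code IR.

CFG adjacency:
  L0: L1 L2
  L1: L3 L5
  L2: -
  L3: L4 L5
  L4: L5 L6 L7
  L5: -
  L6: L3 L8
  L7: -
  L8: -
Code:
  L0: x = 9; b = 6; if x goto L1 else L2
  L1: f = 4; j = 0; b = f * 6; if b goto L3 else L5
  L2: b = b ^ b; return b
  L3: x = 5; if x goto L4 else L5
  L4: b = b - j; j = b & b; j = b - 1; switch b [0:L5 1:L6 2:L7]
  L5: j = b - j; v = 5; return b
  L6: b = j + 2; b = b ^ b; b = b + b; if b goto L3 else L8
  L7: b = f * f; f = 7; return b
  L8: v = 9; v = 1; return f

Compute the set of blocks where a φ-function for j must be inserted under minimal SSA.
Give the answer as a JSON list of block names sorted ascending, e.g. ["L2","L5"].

idom tree: L1←L0 L2←L0 L3←L1 L4←L3 L5←L1 L6←L4 L7←L4 L8←L6
Dom∩ at merges:
  L3: preds {L1,L6}: {L0,L1} ∩ {L0,L1,L3,L4,L6} = {L0,L1}; idom=L1
  L5: preds {L1,L3,L4}: {L0,L1} ∩ {L0,L1,L3} ∩ {L0,L1,L3,L4} = {L0,L1}; idom=L1

DF derivation:
  join L3 pred L1: · stop@L1
  join L3 pred L6: L6→L4→L3 stop@L1
  join L5 pred L1: · stop@L1
  join L5 pred L3: L3 stop@L1
  join L5 pred L4: L4→L3 stop@L1
  L0: DF=∅
  L1: DF=∅
  L2: DF=∅
  L3: DF={L3,L5}
  L4: DF={L3,L5}
  L5: DF=∅
  L6: DF={L3}
  L7: DF=∅
  L8: DF=∅

φ for j: defs {L1,L4,L5}
  DF⁺ = {L3,L5}

Answer: ["L3", "L5"]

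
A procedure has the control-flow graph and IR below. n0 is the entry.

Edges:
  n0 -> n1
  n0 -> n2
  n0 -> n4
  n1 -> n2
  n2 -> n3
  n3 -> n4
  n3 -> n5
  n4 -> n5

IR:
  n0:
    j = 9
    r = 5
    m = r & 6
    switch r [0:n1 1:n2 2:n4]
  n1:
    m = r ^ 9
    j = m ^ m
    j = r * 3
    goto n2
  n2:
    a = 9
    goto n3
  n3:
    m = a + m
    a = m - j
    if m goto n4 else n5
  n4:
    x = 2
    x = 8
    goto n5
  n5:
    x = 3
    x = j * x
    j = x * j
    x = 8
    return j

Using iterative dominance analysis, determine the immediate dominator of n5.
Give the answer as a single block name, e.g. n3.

idom tree: n1←n0 n2←n0 n3←n2 n4←n0 n5←n0
Dom∩ at merges:
  n2: preds {n0,n1}: {n0} ∩ {n0,n1} = {n0}; idom=n0
  n4: preds {n0,n3}: {n0} ∩ {n0,n2,n3} = {n0}; idom=n0
  n5: preds {n3,n4}: {n0,n2,n3} ∩ {n0,n4} = {n0}; idom=n0

idom(n5) = n0

Answer: n0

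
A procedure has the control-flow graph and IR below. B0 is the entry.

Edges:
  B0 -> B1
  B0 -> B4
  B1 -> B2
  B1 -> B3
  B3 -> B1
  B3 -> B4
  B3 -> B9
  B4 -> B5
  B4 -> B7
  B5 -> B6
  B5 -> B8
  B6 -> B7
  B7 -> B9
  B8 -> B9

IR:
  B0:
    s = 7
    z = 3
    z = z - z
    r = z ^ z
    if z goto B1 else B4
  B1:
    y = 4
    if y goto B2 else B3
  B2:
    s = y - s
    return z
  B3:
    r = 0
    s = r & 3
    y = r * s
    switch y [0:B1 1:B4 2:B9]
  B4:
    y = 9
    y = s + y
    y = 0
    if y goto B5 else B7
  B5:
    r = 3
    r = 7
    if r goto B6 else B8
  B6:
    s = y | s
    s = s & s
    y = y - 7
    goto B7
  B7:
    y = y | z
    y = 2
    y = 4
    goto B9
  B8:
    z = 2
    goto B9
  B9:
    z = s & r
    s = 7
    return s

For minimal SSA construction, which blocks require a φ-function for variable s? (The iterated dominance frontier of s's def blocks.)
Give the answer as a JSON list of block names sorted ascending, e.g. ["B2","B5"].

Answer: ["B1", "B4", "B7", "B9"]

Working:
idom tree: B1←B0 B2←B1 B3←B1 B4←B0 B5←B4 B6←B5 B7←B4 B8←B5 B9←B0
Dom at joins:
  B1: preds {B0,B3}: {B0} ∩ {B0,B1,B3} = {B0}; idom=B0
  B4: preds {B0,B3}: {B0} ∩ {B0,B1,B3} = {B0}; idom=B0
  B7: preds {B4,B6}: {B0,B4} ∩ {B0,B4,B5,B6} = {B0,B4}; idom=B4
  B9: preds {B3,B7,B8}: {B0,B1,B3} ∩ {B0,B4,B7} ∩ {B0,B4,B5,B8} = {B0}; idom=B0

Frontier:
  B1←B0: walk · to B0
  B1←B3: walk B3→B1 to B0
  B4←B0: walk · to B0
  B4←B3: walk B3→B1 to B0
  B7←B4: walk · to B4
  B7←B6: walk B6→B5 to B4
  B9←B3: walk B3→B1 to B0
  B9←B7: walk B7→B4 to B0
  B9←B8: walk B8→B5→B4 to B0
  B0: DF=∅
  B1: DF={B1,B4,B9}
  B2: DF=∅
  B3: DF={B1,B4,B9}
  B4: DF={B9}
  B5: DF={B7,B9}
  B6: DF={B7}
  B7: DF={B9}
  B8: DF={B9}
  B9: DF=∅

φ for s: defs {B0,B2,B3,B6,B9}
  DF⁺ = {B1,B4,B7,B9}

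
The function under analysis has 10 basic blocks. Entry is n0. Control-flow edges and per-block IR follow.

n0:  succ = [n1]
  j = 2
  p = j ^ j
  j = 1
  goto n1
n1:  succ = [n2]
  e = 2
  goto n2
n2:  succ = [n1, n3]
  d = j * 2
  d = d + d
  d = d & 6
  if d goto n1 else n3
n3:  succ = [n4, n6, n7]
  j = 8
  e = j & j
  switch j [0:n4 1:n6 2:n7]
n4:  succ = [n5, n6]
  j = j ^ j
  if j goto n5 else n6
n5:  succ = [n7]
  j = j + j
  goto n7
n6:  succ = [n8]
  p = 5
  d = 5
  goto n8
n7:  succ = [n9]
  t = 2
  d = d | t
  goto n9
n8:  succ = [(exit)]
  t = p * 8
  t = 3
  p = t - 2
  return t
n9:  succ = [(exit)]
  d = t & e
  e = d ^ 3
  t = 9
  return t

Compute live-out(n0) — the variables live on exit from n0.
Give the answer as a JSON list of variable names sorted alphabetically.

Block summaries:
  n0: {j,p} / ∅
  n1: {e} / ∅
  n2: {d} / {j}
  n3: {e,j} / ∅
  n4: {j} / {j}
  n5: {j} / {j}
  n6: {d,p} / ∅
  n7: {d,t} / {d}
  n8: {p,t} / {p}
  n9: {d,e,t} / {e,t}

Backward fixpoint:
  n0: in=∅ out={j}
  n1: in={j} out={j}
  n2: in={j} out={d,j}
  n3: in={d} out={d,e,j}
  n4: in={d,e,j} out={d,e,j}
  n5: in={d,e,j} out={d,e}
  n6: in=∅ out={p}
  n7: in={d,e} out={e,t}
  n8: in={p} out=∅
  n9: in={e,t} out=∅

live-out(n0) = ["j"]

Answer: ["j"]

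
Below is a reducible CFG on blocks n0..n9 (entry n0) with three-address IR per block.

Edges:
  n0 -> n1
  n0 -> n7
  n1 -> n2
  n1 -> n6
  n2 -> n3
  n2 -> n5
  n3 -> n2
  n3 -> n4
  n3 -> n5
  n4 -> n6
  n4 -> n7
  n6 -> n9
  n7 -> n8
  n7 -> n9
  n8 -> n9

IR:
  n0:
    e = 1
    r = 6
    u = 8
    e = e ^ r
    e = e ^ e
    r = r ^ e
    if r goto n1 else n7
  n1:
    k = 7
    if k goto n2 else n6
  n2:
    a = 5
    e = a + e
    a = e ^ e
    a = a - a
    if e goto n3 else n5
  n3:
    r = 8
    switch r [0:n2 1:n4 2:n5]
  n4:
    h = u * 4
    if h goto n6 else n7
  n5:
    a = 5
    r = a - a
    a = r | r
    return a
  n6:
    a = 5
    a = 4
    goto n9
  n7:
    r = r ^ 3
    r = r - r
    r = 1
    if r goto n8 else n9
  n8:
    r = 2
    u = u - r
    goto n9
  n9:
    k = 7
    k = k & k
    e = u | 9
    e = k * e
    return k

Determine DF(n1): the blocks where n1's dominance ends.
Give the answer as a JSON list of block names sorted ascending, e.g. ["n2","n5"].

Answer: ["n7", "n9"]

Working:
idom tree: n1←n0 n2←n1 n3←n2 n4←n3 n5←n2 n6←n1 n7←n0 n8←n7 n9←n0
Dom at joins:
  n2: preds {n1,n3}: {n0,n1} ∩ {n0,n1,n2,n3} = {n0,n1}; idom=n1
  n5: preds {n2,n3}: {n0,n1,n2} ∩ {n0,n1,n2,n3} = {n0,n1,n2}; idom=n2
  n6: preds {n1,n4}: {n0,n1} ∩ {n0,n1,n2,n3,n4} = {n0,n1}; idom=n1
  n7: preds {n0,n4}: {n0} ∩ {n0,n1,n2,n3,n4} = {n0}; idom=n0
  n9: preds {n6,n7,n8}: {n0,n1,n6} ∩ {n0,n7} ∩ {n0,n7,n8} = {n0}; idom=n0

DF walk-up:
  join n2 pred n1: · stop@n1
  join n2 pred n3: n3→n2 stop@n1
  join n5 pred n2: · stop@n2
  join n5 pred n3: n3 stop@n2
  join n6 pred n1: · stop@n1
  join n6 pred n4: n4→n3→n2 stop@n1
  join n7 pred n0: · stop@n0
  join n7 pred n4: n4→n3→n2→n1 stop@n0
  join n9 pred n6: n6→n1 stop@n0
  join n9 pred n7: n7 stop@n0
  join n9 pred n8: n8→n7 stop@n0
  n0 → ∅
  n1 → {n7,n9}
  n2 → {n2,n6,n7}
  n3 → {n2,n5,n6,n7}
  n4 → {n6,n7}
  n5 → ∅
  n6 → {n9}
  n7 → {n9}
  n8 → {n9}
  n9 → ∅

DF(n1) = ["n7", "n9"]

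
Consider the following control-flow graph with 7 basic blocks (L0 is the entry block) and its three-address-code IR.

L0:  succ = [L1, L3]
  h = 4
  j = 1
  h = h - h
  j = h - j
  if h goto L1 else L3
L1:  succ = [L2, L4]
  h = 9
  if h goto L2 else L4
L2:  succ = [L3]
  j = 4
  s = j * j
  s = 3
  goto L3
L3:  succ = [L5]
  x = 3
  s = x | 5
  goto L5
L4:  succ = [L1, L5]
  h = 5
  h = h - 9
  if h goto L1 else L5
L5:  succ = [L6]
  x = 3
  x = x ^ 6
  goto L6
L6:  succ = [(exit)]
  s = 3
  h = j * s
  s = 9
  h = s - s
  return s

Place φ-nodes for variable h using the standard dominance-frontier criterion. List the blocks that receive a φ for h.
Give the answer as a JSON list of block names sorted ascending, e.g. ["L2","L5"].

idom tree: L1←L0 L2←L1 L3←L0 L4←L1 L5←L0 L6←L5
Dom∩ at merges:
  L1: preds {L0,L4}: {L0} ∩ {L0,L1,L4} = {L0}; idom=L0
  L3: preds {L0,L2}: {L0} ∩ {L0,L1,L2} = {L0}; idom=L0
  L5: preds {L3,L4}: {L0,L3} ∩ {L0,L1,L4} = {L0}; idom=L0

DF walk-up:
  L1←L0: walk · to L0
  L1←L4: walk L4→L1 to L0
  L3←L0: walk · to L0
  L3←L2: walk L2→L1 to L0
  L5←L3: walk L3 to L0
  L5←L4: walk L4→L1 to L0
  L0: DF=∅
  L1: DF={L1,L3,L5}
  L2: DF={L3}
  L3: DF={L5}
  L4: DF={L1,L5}
  L5: DF=∅
  L6: DF=∅

φ for h: defs {L0,L1,L4,L6}
  DF⁺ = {L1,L3,L5}

Answer: ["L1", "L3", "L5"]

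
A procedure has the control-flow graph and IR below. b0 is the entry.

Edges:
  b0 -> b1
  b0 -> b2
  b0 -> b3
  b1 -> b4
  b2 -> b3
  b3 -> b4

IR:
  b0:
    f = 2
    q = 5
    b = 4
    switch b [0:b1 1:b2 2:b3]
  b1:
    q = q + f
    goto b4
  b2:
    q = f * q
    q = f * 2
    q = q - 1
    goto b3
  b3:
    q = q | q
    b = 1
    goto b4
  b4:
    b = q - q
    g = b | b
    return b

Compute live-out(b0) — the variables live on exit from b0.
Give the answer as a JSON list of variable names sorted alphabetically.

Block summaries:
  b0: def={b,f,q} ue=∅
  b1: def={q} ue={f,q}
  b2: def={q} ue={f,q}
  b3: def={b,q} ue={q}
  b4: def={b,g} ue={q}

Live sets:
  b0 li=∅ lo={f,q}
  b1 li={f,q} lo={q}
  b2 li={f,q} lo={q}
  b3 li={q} lo={q}
  b4 li={q} lo=∅

live-out(b0) = ["f", "q"]

Answer: ["f", "q"]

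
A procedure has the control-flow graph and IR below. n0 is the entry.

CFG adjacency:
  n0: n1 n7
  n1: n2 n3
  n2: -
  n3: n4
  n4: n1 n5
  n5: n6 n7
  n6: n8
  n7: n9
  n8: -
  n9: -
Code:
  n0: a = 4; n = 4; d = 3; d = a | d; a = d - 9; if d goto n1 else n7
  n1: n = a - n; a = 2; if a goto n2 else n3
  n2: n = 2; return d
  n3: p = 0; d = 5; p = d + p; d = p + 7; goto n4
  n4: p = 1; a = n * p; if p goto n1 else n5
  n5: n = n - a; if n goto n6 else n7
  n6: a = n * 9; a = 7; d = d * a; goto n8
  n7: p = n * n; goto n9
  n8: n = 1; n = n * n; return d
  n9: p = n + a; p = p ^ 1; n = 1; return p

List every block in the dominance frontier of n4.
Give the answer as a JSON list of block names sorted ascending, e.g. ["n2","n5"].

Answer: ["n1", "n7"]

Working:
idom tree: n1←n0 n2←n1 n3←n1 n4←n3 n5←n4 n6←n5 n7←n0 n8←n6 n9←n7
Dom∩ at merges:
  n1: preds {n0,n4}: {n0} ∩ {n0,n1,n3,n4} = {n0}; idom=n0
  n7: preds {n0,n5}: {n0} ∩ {n0,n1,n3,n4,n5} = {n0}; idom=n0

DF walk-up:
  join n1 pred n0: · stop@n0
  join n1 pred n4: n4→n3→n1 stop@n0
  join n7 pred n0: · stop@n0
  join n7 pred n5: n5→n4→n3→n1 stop@n0
  n0: DF=∅
  n1: DF={n1,n7}
  n2: DF=∅
  n3: DF={n1,n7}
  n4: DF={n1,n7}
  n5: DF={n7}
  n6: DF=∅
  n7: DF=∅
  n8: DF=∅
  n9: DF=∅

DF(n4) = ["n1", "n7"]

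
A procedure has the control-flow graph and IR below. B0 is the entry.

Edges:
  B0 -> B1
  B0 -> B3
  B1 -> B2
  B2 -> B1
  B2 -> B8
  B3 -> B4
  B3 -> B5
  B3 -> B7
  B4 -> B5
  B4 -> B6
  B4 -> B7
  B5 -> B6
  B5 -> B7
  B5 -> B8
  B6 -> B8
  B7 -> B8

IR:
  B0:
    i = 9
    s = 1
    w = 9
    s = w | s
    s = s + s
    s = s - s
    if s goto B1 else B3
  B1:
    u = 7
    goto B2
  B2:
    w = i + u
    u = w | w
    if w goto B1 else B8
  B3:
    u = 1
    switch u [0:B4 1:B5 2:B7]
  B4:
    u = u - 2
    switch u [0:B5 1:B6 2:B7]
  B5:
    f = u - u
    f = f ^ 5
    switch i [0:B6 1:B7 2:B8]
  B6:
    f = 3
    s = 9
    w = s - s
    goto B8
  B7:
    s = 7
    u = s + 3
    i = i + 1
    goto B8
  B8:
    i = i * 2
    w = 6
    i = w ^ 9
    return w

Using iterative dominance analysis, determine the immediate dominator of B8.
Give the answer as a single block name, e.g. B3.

idom tree: B1←B0 B2←B1 B3←B0 B4←B3 B5←B3 B6←B3 B7←B3 B8←B0
Join-block Dom:
  B1: preds {B0,B2}: {B0} ∩ {B0,B1,B2} = {B0}; idom=B0
  B5: preds {B3,B4}: {B0,B3} ∩ {B0,B3,B4} = {B0,B3}; idom=B3
  B6: preds {B4,B5}: {B0,B3,B4} ∩ {B0,B3,B5} = {B0,B3}; idom=B3
  B7: preds {B3,B4,B5}: {B0,B3} ∩ {B0,B3,B4} ∩ {B0,B3,B5} = {B0,B3}; idom=B3
  B8: preds {B2,B5,B6,B7}: {B0,B1,B2} ∩ {B0,B3,B5} ∩ {B0,B3,B6} ∩ {B0,B3,B7} = {B0}; idom=B0

idom(B8) = B0

Answer: B0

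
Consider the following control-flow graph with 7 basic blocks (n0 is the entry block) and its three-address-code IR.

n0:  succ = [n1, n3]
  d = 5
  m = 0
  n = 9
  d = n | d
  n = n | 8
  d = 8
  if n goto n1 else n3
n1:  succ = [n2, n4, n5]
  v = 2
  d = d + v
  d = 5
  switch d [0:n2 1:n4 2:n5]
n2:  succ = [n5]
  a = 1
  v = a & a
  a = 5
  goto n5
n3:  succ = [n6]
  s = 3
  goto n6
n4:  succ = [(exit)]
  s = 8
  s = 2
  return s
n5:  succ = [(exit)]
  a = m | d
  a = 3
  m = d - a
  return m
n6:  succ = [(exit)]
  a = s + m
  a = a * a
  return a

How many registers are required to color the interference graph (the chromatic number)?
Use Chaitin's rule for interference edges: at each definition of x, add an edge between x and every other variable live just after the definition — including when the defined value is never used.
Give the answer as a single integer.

def/use:
  n0 def {d,m,n} use ∅
  n1 def {d,v} use {d}
  n2 def {a,v} use ∅
  n3 def {s} use ∅
  n4 def {s} use ∅
  n5 def {a,m} use {d,m}
  n6 def {a} use {m,s}

Liveness:
  n0 li=∅ lo={d,m}
  n1 li={d,m} lo={d,m}
  n2 li={d,m} lo={d,m}
  n3 li={m} lo={m,s}
  n4 li=∅ lo=∅
  n5 li={d,m} lo=∅
  n6 li={m,s} lo=∅

Interfere edges:
  a↔{d,m}
  d↔{a,m,n,v}
  m↔{a,d,n,s,v}
  n↔{d,m}
  s↔{m}
  v↔{d,m}

Registers:
  {a,d,m} pairwise interfere (3-clique) ⇒ χ ≥ 3
  3-colouring: c0={m}  c1={d,s}  c2={a,n,v}
  χ = 3

Answer: 3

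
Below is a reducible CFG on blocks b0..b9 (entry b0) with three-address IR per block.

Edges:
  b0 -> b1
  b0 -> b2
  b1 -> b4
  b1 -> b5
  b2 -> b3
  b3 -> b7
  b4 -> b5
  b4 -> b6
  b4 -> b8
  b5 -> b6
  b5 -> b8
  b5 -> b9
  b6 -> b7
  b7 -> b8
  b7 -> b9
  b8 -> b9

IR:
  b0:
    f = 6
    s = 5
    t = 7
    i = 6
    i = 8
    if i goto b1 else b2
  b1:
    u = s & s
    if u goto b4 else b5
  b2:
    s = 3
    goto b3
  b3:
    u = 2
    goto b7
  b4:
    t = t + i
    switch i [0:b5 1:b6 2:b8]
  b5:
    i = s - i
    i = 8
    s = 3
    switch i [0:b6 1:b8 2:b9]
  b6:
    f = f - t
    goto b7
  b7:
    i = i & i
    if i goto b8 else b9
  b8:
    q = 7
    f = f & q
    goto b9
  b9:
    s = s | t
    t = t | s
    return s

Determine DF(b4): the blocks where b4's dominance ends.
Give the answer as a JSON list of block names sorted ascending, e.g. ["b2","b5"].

idom tree: b1←b0 b2←b0 b3←b2 b4←b1 b5←b1 b6←b1 b7←b0 b8←b0 b9←b0
Dom at joins:
  b5: preds {b1,b4}: {b0,b1} ∩ {b0,b1,b4} = {b0,b1}; idom=b1
  b6: preds {b4,b5}: {b0,b1,b4} ∩ {b0,b1,b5} = {b0,b1}; idom=b1
  b7: preds {b3,b6}: {b0,b2,b3} ∩ {b0,b1,b6} = {b0}; idom=b0
  b8: preds {b4,b5,b7}: {b0,b1,b4} ∩ {b0,b1,b5} ∩ {b0,b7} = {b0}; idom=b0
  b9: preds {b5,b7,b8}: {b0,b1,b5} ∩ {b0,b7} ∩ {b0,b8} = {b0}; idom=b0

DF derivation:
  b5←b1: walk · to b1
  b5←b4: walk b4 to b1
  b6←b4: walk b4 to b1
  b6←b5: walk b5 to b1
  b7←b3: walk b3→b2 to b0
  b7←b6: walk b6→b1 to b0
  b8←b4: walk b4→b1 to b0
  b8←b5: walk b5→b1 to b0
  b8←b7: walk b7 to b0
  b9←b5: walk b5→b1 to b0
  b9←b7: walk b7 to b0
  b9←b8: walk b8 to b0
  b0 → ∅
  b1 → {b7,b8,b9}
  b2 → {b7}
  b3 → {b7}
  b4 → {b5,b6,b8}
  b5 → {b6,b8,b9}
  b6 → {b7}
  b7 → {b8,b9}
  b8 → {b9}
  b9 → ∅

DF(b4) = ["b5", "b6", "b8"]

Answer: ["b5", "b6", "b8"]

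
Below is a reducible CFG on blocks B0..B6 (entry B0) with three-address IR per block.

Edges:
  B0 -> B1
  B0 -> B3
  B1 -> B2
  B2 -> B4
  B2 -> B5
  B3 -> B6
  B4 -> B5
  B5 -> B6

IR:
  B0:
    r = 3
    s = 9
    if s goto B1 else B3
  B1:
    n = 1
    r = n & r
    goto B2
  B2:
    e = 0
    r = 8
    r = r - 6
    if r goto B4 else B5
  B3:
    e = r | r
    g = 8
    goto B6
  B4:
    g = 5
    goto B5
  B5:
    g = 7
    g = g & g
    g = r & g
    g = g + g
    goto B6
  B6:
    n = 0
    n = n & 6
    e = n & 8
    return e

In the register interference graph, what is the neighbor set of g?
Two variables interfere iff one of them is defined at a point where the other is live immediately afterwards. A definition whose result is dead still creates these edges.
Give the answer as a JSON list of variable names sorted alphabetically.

Answer: ["r"]

Derivation:
Per-block:
  B0 def {r,s} use ∅
  B1 def {n,r} use {r}
  B2 def {e,r} use ∅
  B3 def {e,g} use {r}
  B4 def {g} use ∅
  B5 def {g} use {r}
  B6 def {e,n} use ∅

Backward fixpoint:
  live B0: ∅→{r}
  live B1: {r}→∅
  live B2: ∅→{r}
  live B3: {r}→∅
  live B4: {r}→{r}
  live B5: {r}→∅
  live B6: ∅→∅

Interference:
  e↔∅
  g↔{r}
  n↔{r}
  r↔{g,n,s}
  s↔{r}

N(g) = ["r"]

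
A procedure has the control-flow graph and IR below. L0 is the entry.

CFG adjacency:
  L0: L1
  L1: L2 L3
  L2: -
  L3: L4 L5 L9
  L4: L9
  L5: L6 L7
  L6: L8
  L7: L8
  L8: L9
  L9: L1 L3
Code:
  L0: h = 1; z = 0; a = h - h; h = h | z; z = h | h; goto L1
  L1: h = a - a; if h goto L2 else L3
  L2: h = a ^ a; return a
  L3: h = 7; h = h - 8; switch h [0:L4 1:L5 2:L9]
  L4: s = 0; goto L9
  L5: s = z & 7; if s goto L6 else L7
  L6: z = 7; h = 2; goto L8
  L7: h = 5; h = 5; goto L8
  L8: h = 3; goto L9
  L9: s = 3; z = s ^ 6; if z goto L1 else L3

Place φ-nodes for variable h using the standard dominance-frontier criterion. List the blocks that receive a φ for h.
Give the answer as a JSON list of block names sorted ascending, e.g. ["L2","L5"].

idom tree: L1←L0 L2←L1 L3←L1 L4←L3 L5←L3 L6←L5 L7←L5 L8←L5 L9←L3
Join-block Dom:
  L1: preds {L0,L9}: {L0} ∩ {L0,L1,L3,L9} = {L0}; idom=L0
  L3: preds {L1,L9}: {L0,L1} ∩ {L0,L1,L3,L9} = {L0,L1}; idom=L1
  L8: preds {L6,L7}: {L0,L1,L3,L5,L6} ∩ {L0,L1,L3,L5,L7} = {L0,L1,L3,L5}; idom=L5
  L9: preds {L3,L4,L8}: {L0,L1,L3} ∩ {L0,L1,L3,L4} ∩ {L0,L1,L3,L5,L8} = {L0,L1,L3}; idom=L3

Frontier:
  join L1 pred L0: · stop@L0
  join L1 pred L9: L9→L3→L1 stop@L0
  join L3 pred L1: · stop@L1
  join L3 pred L9: L9→L3 stop@L1
  join L8 pred L6: L6 stop@L5
  join L8 pred L7: L7 stop@L5
  join L9 pred L3: · stop@L3
  join L9 pred L4: L4 stop@L3
  join L9 pred L8: L8→L5 stop@L3
  DF(L0)=∅
  DF(L1)={L1}
  DF(L2)=∅
  DF(L3)={L1,L3}
  DF(L4)={L9}
  DF(L5)={L9}
  DF(L6)={L8}
  DF(L7)={L8}
  DF(L8)={L9}
  DF(L9)={L1,L3}

φ for h: defs {L0,L1,L2,L3,L6,L7,L8}
  DF⁺ = {L1,L3,L8,L9}

Answer: ["L1", "L3", "L8", "L9"]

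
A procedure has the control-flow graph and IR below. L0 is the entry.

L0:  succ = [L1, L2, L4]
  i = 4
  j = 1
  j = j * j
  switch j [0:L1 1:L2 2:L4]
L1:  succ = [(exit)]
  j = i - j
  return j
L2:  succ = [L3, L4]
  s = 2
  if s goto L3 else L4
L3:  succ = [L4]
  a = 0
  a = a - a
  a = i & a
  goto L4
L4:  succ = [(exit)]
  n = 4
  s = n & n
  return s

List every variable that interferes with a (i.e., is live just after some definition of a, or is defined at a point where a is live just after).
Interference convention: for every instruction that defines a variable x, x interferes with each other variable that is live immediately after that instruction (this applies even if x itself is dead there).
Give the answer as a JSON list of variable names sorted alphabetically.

Answer: ["i"]

Working:
def/use:
  L0: {i,j} / ∅
  L1: {j} / {i,j}
  L2: {s} / ∅
  L3: {a} / {i}
  L4: {n,s} / ∅

Backward fixpoint:
  L0 li=∅ lo={i,j}
  L1 li={i,j} lo=∅
  L2 li={i} lo={i}
  L3 li={i} lo=∅
  L4 li=∅ lo=∅

Interfere edges:
  a: {i}
  i: {a,j,s}
  j: {i}
  n: ∅
  s: {i}

N(a) = ["i"]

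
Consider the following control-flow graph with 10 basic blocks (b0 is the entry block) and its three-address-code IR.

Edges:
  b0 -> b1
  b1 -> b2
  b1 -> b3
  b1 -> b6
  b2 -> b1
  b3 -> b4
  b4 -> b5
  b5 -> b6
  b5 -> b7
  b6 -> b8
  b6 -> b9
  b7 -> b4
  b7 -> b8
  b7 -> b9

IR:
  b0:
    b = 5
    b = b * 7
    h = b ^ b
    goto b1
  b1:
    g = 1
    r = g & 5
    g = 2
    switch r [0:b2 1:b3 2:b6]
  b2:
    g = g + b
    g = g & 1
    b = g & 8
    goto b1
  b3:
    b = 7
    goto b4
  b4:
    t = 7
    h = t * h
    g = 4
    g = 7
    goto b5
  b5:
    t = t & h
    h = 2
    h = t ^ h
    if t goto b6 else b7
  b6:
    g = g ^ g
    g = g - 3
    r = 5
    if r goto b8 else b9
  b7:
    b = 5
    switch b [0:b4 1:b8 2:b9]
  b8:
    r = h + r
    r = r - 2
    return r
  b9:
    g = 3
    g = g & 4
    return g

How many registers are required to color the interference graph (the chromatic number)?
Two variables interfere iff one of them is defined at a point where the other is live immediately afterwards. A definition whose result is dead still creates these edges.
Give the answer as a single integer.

Answer: 4

Working:
Block summaries:
  b0: {b,h} / ∅
  b1: {g,r} / ∅
  b2: {b,g} / {b,g}
  b3: {b} / ∅
  b4: {g,h,t} / {h}
  b5: {h,t} / {h,t}
  b6: {g,r} / {g}
  b7: {b} / ∅
  b8: {r} / {h,r}
  b9: {g} / ∅

Liveness:
  b0 li=∅ lo={b,h}
  b1 li={b,h} lo={b,g,h,r}
  b2 li={b,g,h} lo={b,h}
  b3 li={h,r} lo={h,r}
  b4 li={h,r} lo={g,h,r,t}
  b5 li={g,h,r,t} lo={g,h,r}
  b6 li={g,h} lo={h,r}
  b7 li={h,r} lo={h,r}
  b8 li={h,r} lo=∅
  b9 li=∅ lo=∅

Conflict graph:
  b↔{g,h,r}
  g↔{b,h,r,t}
  h↔{b,g,r,t}
  r↔{b,g,h,t}
  t↔{g,h,r}

Registers:
  {b,g,h,r} pairwise interfere (4-clique) ⇒ χ ≥ 4
  assign b→R3 g→R0 h→R1 r→R2 t→R3 — no edge inside a register ⇒ χ ≤ 4
  χ = 4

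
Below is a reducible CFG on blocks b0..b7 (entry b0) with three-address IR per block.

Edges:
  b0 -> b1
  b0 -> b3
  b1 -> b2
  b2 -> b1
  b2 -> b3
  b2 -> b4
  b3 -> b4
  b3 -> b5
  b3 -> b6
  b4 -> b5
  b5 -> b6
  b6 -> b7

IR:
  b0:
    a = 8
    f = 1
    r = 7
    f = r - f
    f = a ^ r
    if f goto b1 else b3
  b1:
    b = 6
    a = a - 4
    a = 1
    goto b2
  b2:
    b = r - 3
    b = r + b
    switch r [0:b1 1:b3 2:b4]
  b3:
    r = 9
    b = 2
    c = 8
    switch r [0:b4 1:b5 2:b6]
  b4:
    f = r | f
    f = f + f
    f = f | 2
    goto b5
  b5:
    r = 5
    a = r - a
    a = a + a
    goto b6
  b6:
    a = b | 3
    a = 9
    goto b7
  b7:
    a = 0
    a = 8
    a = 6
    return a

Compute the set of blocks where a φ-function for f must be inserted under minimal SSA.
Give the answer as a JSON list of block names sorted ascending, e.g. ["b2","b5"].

Answer: ["b5", "b6"]

Derivation:
idom tree: b1←b0 b2←b1 b3←b0 b4←b0 b5←b0 b6←b0 b7←b6
Join-block Dom:
  b1: preds {b0,b2}: {b0} ∩ {b0,b1,b2} = {b0}; idom=b0
  b3: preds {b0,b2}: {b0} ∩ {b0,b1,b2} = {b0}; idom=b0
  b4: preds {b2,b3}: {b0,b1,b2} ∩ {b0,b3} = {b0}; idom=b0
  b5: preds {b3,b4}: {b0,b3} ∩ {b0,b4} = {b0}; idom=b0
  b6: preds {b3,b5}: {b0,b3} ∩ {b0,b5} = {b0}; idom=b0

DF derivation:
  join b1 pred b0: · stop@b0
  join b1 pred b2: b2→b1 stop@b0
  join b3 pred b0: · stop@b0
  join b3 pred b2: b2→b1 stop@b0
  join b4 pred b2: b2→b1 stop@b0
  join b4 pred b3: b3 stop@b0
  join b5 pred b3: b3 stop@b0
  join b5 pred b4: b4 stop@b0
  join b6 pred b3: b3 stop@b0
  join b6 pred b5: b5 stop@b0
  b0: DF=∅
  b1: DF={b1,b3,b4}
  b2: DF={b1,b3,b4}
  b3: DF={b4,b5,b6}
  b4: DF={b5}
  b5: DF={b6}
  b6: DF=∅
  b7: DF=∅

φ for f: defs {b0,b4}
  DF⁺ = {b5,b6}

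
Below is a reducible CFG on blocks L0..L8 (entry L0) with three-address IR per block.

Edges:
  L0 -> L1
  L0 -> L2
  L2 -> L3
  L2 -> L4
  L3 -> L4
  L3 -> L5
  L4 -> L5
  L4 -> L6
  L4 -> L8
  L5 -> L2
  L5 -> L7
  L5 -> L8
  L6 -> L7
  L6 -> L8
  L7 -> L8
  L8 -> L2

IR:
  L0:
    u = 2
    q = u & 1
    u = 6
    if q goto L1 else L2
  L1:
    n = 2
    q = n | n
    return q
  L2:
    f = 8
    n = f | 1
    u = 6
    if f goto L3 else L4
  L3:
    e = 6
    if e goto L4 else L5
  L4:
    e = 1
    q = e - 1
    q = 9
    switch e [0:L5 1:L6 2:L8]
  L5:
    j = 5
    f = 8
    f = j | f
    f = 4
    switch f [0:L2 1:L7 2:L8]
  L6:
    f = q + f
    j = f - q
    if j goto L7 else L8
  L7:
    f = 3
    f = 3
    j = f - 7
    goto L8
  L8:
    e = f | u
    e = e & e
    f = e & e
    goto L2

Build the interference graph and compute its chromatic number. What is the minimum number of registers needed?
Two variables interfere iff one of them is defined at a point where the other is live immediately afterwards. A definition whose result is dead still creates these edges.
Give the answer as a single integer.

Block summaries:
  L0: {q,u} / ∅
  L1: {n,q} / ∅
  L2: {f,n,u} / ∅
  L3: {e} / ∅
  L4: {e,q} / ∅
  L5: {f,j} / ∅
  L6: {f,j} / {f,q}
  L7: {f,j} / ∅
  L8: {e,f} / {f,u}

Backward fixpoint:
  live L0: ∅→∅
  live L1: ∅→∅
  live L2: ∅→{f,u}
  live L3: {f,u}→{f,u}
  live L4: {f,u}→{f,q,u}
  live L5: {u}→{f,u}
  live L6: {f,q,u}→{f,u}
  live L7: {u}→{f,u}
  live L8: {f,u}→∅

Interference:
  e: {f,q,u}
  f: {e,j,n,q,u}
  j: {f,u}
  n: {f}
  q: {e,f,u}
  u: {e,f,j,q}

Registers:
  {e,f,q,u} pairwise interfere (4-clique) ⇒ χ ≥ 4
  assign e→c2 f→c0 j→c2 n→c1 q→c3 u→c1 — no edge inside a register ⇒ χ ≤ 4
  χ = 4

Answer: 4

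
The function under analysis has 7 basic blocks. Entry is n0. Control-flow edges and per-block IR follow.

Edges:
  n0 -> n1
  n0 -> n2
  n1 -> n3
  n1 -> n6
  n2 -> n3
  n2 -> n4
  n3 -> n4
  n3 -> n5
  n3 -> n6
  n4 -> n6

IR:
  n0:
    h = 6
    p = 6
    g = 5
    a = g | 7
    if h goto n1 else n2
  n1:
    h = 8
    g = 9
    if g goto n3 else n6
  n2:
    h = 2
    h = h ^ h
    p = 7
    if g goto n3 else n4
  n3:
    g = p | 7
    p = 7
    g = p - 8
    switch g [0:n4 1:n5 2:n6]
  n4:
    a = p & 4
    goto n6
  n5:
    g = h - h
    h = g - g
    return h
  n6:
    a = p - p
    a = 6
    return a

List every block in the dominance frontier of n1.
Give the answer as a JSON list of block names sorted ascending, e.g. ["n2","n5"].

Answer: ["n3", "n6"]

Working:
idom tree: n1←n0 n2←n0 n3←n0 n4←n0 n5←n3 n6←n0
Dom at joins:
  n3: preds {n1,n2}: {n0,n1} ∩ {n0,n2} = {n0}; idom=n0
  n4: preds {n2,n3}: {n0,n2} ∩ {n0,n3} = {n0}; idom=n0
  n6: preds {n1,n3,n4}: {n0,n1} ∩ {n0,n3} ∩ {n0,n4} = {n0}; idom=n0

DF derivation:
  n3←n1: walk n1 to n0
  n3←n2: walk n2 to n0
  n4←n2: walk n2 to n0
  n4←n3: walk n3 to n0
  n6←n1: walk n1 to n0
  n6←n3: walk n3 to n0
  n6←n4: walk n4 to n0
  DF(n0)=∅
  DF(n1)={n3,n6}
  DF(n2)={n3,n4}
  DF(n3)={n4,n6}
  DF(n4)={n6}
  DF(n5)=∅
  DF(n6)=∅

DF(n1) = ["n3", "n6"]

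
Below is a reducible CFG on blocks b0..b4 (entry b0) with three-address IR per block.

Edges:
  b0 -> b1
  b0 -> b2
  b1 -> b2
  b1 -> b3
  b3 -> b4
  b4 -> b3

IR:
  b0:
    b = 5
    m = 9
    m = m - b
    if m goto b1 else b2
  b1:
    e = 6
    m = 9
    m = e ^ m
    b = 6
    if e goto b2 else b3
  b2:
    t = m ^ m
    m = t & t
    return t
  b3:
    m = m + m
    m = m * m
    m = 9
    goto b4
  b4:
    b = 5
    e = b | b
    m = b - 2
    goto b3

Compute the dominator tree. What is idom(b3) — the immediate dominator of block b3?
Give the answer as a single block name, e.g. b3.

Answer: b1

Derivation:
idom tree: b1←b0 b2←b0 b3←b1 b4←b3
Dom∩ at merges:
  b2: preds {b0,b1}: {b0} ∩ {b0,b1} = {b0}; idom=b0
  b3: preds {b1,b4}: {b0,b1} ∩ {b0,b1,b3,b4} = {b0,b1}; idom=b1

idom(b3) = b1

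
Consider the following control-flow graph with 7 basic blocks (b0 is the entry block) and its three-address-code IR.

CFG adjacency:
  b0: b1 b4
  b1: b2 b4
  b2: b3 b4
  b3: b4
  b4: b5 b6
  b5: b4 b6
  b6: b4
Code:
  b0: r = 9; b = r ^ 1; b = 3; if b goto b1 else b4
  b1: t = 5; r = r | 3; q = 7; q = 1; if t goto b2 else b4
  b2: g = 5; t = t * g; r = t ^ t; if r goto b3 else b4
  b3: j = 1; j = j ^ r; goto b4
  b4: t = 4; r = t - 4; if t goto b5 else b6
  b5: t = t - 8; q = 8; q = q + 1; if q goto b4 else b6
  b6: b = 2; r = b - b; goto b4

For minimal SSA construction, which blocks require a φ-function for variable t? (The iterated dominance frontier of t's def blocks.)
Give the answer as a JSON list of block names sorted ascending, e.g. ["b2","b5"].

idom tree: b1←b0 b2←b1 b3←b2 b4←b0 b5←b4 b6←b4
Dom at joins:
  b4: preds {b0,b1,b2,b3,b5,b6}: {b0} ∩ {b0,b1} ∩ {b0,b1,b2} ∩ {b0,b1,b2,b3} ∩ {b0,b4,b5} ∩ {b0,b4,b6} = {b0}; idom=b0
  b6: preds {b4,b5}: {b0,b4} ∩ {b0,b4,b5} = {b0,b4}; idom=b4

DF derivation:
  join b4 pred b0: · stop@b0
  join b4 pred b1: b1 stop@b0
  join b4 pred b2: b2→b1 stop@b0
  join b4 pred b3: b3→b2→b1 stop@b0
  join b4 pred b5: b5→b4 stop@b0
  join b4 pred b6: b6→b4 stop@b0
  join b6 pred b4: · stop@b4
  join b6 pred b5: b5 stop@b4
  b0: DF=∅
  b1: DF={b4}
  b2: DF={b4}
  b3: DF={b4}
  b4: DF={b4}
  b5: DF={b4,b6}
  b6: DF={b4}

φ for t: defs {b1,b2,b4,b5}
  DF⁺ = {b4,b6}

Answer: ["b4", "b6"]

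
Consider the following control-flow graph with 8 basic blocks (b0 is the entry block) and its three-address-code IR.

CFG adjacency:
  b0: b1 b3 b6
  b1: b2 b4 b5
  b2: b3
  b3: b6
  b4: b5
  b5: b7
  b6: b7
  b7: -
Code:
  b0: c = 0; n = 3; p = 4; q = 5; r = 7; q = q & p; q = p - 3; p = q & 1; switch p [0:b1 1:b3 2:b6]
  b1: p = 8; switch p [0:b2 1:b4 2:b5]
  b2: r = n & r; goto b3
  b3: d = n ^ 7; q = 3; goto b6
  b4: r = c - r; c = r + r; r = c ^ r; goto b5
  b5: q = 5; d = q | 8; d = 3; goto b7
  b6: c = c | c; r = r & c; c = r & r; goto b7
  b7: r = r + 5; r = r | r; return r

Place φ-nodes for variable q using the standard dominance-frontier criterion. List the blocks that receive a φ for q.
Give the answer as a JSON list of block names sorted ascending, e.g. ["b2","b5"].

Answer: ["b6", "b7"]

Derivation:
idom tree: b1←b0 b2←b1 b3←b0 b4←b1 b5←b1 b6←b0 b7←b0
Dom at joins:
  b3: preds {b0,b2}: {b0} ∩ {b0,b1,b2} = {b0}; idom=b0
  b5: preds {b1,b4}: {b0,b1} ∩ {b0,b1,b4} = {b0,b1}; idom=b1
  b6: preds {b0,b3}: {b0} ∩ {b0,b3} = {b0}; idom=b0
  b7: preds {b5,b6}: {b0,b1,b5} ∩ {b0,b6} = {b0}; idom=b0

DF walk-up:
  join b3 pred b0: · stop@b0
  join b3 pred b2: b2→b1 stop@b0
  join b5 pred b1: · stop@b1
  join b5 pred b4: b4 stop@b1
  join b6 pred b0: · stop@b0
  join b6 pred b3: b3 stop@b0
  join b7 pred b5: b5→b1 stop@b0
  join b7 pred b6: b6 stop@b0
  DF(b0)=∅
  DF(b1)={b3,b7}
  DF(b2)={b3}
  DF(b3)={b6}
  DF(b4)={b5}
  DF(b5)={b7}
  DF(b6)={b7}
  DF(b7)=∅

φ for q: defs {b0,b3,b5}
  DF⁺ = {b6,b7}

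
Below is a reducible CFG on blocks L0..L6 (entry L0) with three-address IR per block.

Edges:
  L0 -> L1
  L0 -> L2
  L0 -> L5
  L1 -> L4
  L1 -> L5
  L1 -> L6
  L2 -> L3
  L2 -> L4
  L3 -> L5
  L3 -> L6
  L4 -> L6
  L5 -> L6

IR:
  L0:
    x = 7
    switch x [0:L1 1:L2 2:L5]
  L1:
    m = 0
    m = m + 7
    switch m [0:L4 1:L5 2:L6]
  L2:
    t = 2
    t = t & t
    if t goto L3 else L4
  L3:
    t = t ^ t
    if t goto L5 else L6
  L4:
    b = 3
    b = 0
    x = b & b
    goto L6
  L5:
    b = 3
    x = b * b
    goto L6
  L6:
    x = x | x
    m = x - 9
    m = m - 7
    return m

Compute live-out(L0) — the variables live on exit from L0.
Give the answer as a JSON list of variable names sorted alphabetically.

Answer: ["x"]

Analysis:
Block summaries:
  L0: {x} / ∅
  L1: {m} / ∅
  L2: {t} / ∅
  L3: {t} / {t}
  L4: {b,x} / ∅
  L5: {b,x} / ∅
  L6: {m,x} / {x}

Liveness:
  L0: in=∅ out={x}
  L1: in={x} out={x}
  L2: in={x} out={t,x}
  L3: in={t,x} out={x}
  L4: in=∅ out={x}
  L5: in=∅ out={x}
  L6: in={x} out=∅

live-out(L0) = ["x"]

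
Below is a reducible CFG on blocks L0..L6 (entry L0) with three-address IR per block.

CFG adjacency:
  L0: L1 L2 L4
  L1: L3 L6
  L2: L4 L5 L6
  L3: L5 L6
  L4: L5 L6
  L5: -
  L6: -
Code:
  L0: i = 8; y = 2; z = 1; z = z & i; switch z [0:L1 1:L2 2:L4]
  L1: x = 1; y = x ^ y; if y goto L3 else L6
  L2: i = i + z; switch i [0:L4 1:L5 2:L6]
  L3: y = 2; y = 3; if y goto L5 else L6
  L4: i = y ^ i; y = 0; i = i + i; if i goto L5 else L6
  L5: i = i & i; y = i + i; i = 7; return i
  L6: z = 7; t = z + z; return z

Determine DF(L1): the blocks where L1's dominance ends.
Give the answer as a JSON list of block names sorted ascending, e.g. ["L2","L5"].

Answer: ["L5", "L6"]

Analysis:
idom tree: L1←L0 L2←L0 L3←L1 L4←L0 L5←L0 L6←L0
Join-block Dom:
  L4: preds {L0,L2}: {L0} ∩ {L0,L2} = {L0}; idom=L0
  L5: preds {L2,L3,L4}: {L0,L2} ∩ {L0,L1,L3} ∩ {L0,L4} = {L0}; idom=L0
  L6: preds {L1,L2,L3,L4}: {L0,L1} ∩ {L0,L2} ∩ {L0,L1,L3} ∩ {L0,L4} = {L0}; idom=L0

Frontier:
  join L4 pred L0: · stop@L0
  join L4 pred L2: L2 stop@L0
  join L5 pred L2: L2 stop@L0
  join L5 pred L3: L3→L1 stop@L0
  join L5 pred L4: L4 stop@L0
  join L6 pred L1: L1 stop@L0
  join L6 pred L2: L2 stop@L0
  join L6 pred L3: L3→L1 stop@L0
  join L6 pred L4: L4 stop@L0
  L0 → ∅
  L1 → {L5,L6}
  L2 → {L4,L5,L6}
  L3 → {L5,L6}
  L4 → {L5,L6}
  L5 → ∅
  L6 → ∅

DF(L1) = ["L5", "L6"]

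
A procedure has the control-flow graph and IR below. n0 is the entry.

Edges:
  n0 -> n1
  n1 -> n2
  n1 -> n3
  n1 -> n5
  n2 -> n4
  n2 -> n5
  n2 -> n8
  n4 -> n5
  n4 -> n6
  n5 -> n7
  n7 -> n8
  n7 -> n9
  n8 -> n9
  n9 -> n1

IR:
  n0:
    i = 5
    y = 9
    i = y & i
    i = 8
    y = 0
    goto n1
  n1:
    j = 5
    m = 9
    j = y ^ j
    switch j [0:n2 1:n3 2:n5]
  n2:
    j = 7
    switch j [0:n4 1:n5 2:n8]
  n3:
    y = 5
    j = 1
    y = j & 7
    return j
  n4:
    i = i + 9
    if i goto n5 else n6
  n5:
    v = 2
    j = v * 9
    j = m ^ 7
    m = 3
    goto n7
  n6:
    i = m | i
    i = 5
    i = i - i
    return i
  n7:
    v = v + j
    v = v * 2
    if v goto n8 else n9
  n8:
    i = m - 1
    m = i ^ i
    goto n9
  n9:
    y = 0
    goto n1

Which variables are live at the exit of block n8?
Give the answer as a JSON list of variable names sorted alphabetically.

Answer: ["i"]

Derivation:
Block summaries:
  n0: {i,y} / ∅
  n1: {j,m} / {y}
  n2: {j} / ∅
  n3: {j,y} / ∅
  n4: {i} / {i}
  n5: {j,m,v} / {m}
  n6: {i} / {i,m}
  n7: {v} / {j,v}
  n8: {i,m} / {m}
  n9: {y} / ∅

Backward fixpoint:
  live n0: ∅→{i,y}
  live n1: {i,y}→{i,m}
  live n2: {i,m}→{i,m}
  live n3: ∅→∅
  live n4: {i,m}→{i,m}
  live n5: {i,m}→{i,j,m,v}
  live n6: {i,m}→∅
  live n7: {i,j,m,v}→{i,m}
  live n8: {m}→{i}
  live n9: {i}→{i,y}

live-out(n8) = ["i"]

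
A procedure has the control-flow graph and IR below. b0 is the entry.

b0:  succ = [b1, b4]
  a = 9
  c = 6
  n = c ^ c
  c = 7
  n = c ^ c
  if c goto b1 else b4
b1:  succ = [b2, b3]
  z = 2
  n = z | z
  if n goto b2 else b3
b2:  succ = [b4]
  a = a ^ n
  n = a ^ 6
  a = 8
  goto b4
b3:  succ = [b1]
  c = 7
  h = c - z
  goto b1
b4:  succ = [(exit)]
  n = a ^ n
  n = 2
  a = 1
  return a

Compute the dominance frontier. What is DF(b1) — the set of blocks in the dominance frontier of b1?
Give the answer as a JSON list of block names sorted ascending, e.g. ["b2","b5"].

idom tree: b1←b0 b2←b1 b3←b1 b4←b0
Dom∩ at merges:
  b1: preds {b0,b3}: {b0} ∩ {b0,b1,b3} = {b0}; idom=b0
  b4: preds {b0,b2}: {b0} ∩ {b0,b1,b2} = {b0}; idom=b0

DF walk-up:
  join b1 pred b0: · stop@b0
  join b1 pred b3: b3→b1 stop@b0
  join b4 pred b0: · stop@b0
  join b4 pred b2: b2→b1 stop@b0
  DF(b0)=∅
  DF(b1)={b1,b4}
  DF(b2)={b4}
  DF(b3)={b1}
  DF(b4)=∅

DF(b1) = ["b1", "b4"]

Answer: ["b1", "b4"]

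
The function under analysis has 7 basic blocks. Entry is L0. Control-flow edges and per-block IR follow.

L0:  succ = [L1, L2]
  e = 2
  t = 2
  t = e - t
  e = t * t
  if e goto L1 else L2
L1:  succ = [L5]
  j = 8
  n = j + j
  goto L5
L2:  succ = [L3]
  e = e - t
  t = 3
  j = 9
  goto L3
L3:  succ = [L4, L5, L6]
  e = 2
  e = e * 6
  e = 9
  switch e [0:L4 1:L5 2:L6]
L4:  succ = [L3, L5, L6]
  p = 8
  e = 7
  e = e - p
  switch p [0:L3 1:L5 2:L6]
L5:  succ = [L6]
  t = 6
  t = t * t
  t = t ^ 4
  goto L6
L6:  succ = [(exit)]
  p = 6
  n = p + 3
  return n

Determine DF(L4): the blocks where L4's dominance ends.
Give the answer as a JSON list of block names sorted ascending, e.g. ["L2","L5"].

idom tree: L1←L0 L2←L0 L3←L2 L4←L3 L5←L0 L6←L0
Join-block Dom:
  L3: preds {L2,L4}: {L0,L2} ∩ {L0,L2,L3,L4} = {L0,L2}; idom=L2
  L5: preds {L1,L3,L4}: {L0,L1} ∩ {L0,L2,L3} ∩ {L0,L2,L3,L4} = {L0}; idom=L0
  L6: preds {L3,L4,L5}: {L0,L2,L3} ∩ {L0,L2,L3,L4} ∩ {L0,L5} = {L0}; idom=L0

Frontier:
  L3←L2: walk · to L2
  L3←L4: walk L4→L3 to L2
  L5←L1: walk L1 to L0
  L5←L3: walk L3→L2 to L0
  L5←L4: walk L4→L3→L2 to L0
  L6←L3: walk L3→L2 to L0
  L6←L4: walk L4→L3→L2 to L0
  L6←L5: walk L5 to L0
  DF(L0)=∅
  DF(L1)={L5}
  DF(L2)={L5,L6}
  DF(L3)={L3,L5,L6}
  DF(L4)={L3,L5,L6}
  DF(L5)={L6}
  DF(L6)=∅

DF(L4) = ["L3", "L5", "L6"]

Answer: ["L3", "L5", "L6"]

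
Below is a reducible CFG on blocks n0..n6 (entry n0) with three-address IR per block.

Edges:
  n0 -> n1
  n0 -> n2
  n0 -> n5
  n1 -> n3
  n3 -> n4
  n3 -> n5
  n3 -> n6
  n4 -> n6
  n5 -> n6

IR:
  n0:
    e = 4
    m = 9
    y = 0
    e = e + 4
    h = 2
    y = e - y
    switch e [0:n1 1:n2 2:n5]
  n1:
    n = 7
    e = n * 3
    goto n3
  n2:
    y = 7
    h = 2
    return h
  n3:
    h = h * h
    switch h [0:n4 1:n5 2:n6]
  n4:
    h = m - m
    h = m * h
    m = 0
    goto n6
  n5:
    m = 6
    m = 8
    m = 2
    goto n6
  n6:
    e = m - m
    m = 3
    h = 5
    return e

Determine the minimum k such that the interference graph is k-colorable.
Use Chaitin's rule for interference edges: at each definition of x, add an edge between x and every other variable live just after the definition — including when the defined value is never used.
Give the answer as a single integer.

def/use:
  n0: def={e,h,m,y} ue=∅
  n1: def={e,n} ue=∅
  n2: def={h,y} ue=∅
  n3: def={h} ue={h}
  n4: def={h,m} ue={m}
  n5: def={m} ue=∅
  n6: def={e,h,m} ue={m}

Live sets:
  live n0: ∅→{h,m}
  live n1: {h,m}→{h,m}
  live n2: ∅→∅
  live n3: {h,m}→{m}
  live n4: {m}→{m}
  live n5: ∅→{m}
  live n6: {m}→∅

Interference:
  e↔{h,m,y}
  h↔{e,m,n,y}
  m↔{e,h,n,y}
  n↔{h,m}
  y↔{e,h,m}

Registers:
  lower bound: {e,h,m,y} mutually conflict ⇒ χ ≥ 4
  4-colouring: c0={h}  c1={m}  c2={e,n}  c3={y}
  χ = 4

Answer: 4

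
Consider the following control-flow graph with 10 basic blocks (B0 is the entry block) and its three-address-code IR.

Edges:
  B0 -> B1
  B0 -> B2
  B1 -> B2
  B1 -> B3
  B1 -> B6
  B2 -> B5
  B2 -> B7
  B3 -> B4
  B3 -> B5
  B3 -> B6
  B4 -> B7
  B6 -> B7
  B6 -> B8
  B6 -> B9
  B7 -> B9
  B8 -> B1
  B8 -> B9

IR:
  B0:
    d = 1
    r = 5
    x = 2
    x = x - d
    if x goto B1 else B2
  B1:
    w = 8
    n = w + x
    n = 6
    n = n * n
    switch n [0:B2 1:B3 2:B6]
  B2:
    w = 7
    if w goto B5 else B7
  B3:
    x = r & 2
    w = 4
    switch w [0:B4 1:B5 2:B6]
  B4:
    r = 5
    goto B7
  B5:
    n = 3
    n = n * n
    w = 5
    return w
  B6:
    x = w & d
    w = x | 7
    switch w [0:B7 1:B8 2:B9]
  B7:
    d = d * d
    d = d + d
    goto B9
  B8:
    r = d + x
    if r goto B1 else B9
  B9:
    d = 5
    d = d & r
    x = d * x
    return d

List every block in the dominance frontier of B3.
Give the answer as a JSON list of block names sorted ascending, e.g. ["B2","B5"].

Answer: ["B5", "B6", "B7"]

Working:
idom tree: B1←B0 B2←B0 B3←B1 B4←B3 B5←B0 B6←B1 B7←B0 B8←B6 B9←B0
Dom∩ at merges:
  B1: preds {B0,B8}: {B0} ∩ {B0,B1,B6,B8} = {B0}; idom=B0
  B2: preds {B0,B1}: {B0} ∩ {B0,B1} = {B0}; idom=B0
  B5: preds {B2,B3}: {B0,B2} ∩ {B0,B1,B3} = {B0}; idom=B0
  B6: preds {B1,B3}: {B0,B1} ∩ {B0,B1,B3} = {B0,B1}; idom=B1
  B7: preds {B2,B4,B6}: {B0,B2} ∩ {B0,B1,B3,B4} ∩ {B0,B1,B6} = {B0}; idom=B0
  B9: preds {B6,B7,B8}: {B0,B1,B6} ∩ {B0,B7} ∩ {B0,B1,B6,B8} = {B0}; idom=B0

Frontier:
  join B1 pred B0: · stop@B0
  join B1 pred B8: B8→B6→B1 stop@B0
  join B2 pred B0: · stop@B0
  join B2 pred B1: B1 stop@B0
  join B5 pred B2: B2 stop@B0
  join B5 pred B3: B3→B1 stop@B0
  join B6 pred B1: · stop@B1
  join B6 pred B3: B3 stop@B1
  join B7 pred B2: B2 stop@B0
  join B7 pred B4: B4→B3→B1 stop@B0
  join B7 pred B6: B6→B1 stop@B0
  join B9 pred B6: B6→B1 stop@B0
  join B9 pred B7: B7 stop@B0
  join B9 pred B8: B8→B6→B1 stop@B0
  B0: DF=∅
  B1: DF={B1,B2,B5,B7,B9}
  B2: DF={B5,B7}
  B3: DF={B5,B6,B7}
  B4: DF={B7}
  B5: DF=∅
  B6: DF={B1,B7,B9}
  B7: DF={B9}
  B8: DF={B1,B9}
  B9: DF=∅

DF(B3) = ["B5", "B6", "B7"]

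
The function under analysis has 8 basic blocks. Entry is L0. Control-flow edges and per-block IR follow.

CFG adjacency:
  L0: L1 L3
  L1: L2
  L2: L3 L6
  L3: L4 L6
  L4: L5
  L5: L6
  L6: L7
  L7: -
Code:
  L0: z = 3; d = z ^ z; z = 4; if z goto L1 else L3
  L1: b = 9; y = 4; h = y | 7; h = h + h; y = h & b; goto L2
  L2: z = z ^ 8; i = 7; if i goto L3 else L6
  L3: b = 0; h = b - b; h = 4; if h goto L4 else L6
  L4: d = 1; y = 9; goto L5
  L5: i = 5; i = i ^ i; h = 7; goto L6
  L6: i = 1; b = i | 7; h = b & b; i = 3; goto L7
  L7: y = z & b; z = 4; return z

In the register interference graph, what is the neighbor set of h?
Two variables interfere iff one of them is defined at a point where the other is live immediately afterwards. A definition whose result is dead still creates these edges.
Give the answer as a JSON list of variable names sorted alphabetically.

Per-block:
  L0 def {d,z} use ∅
  L1 def {b,h,y} use ∅
  L2 def {i,z} use {z}
  L3 def {b,h} use ∅
  L4 def {d,y} use ∅
  L5 def {h,i} use ∅
  L6 def {b,h,i} use ∅
  L7 def {y,z} use {b,z}

Live sets:
  live L0: ∅→{z}
  live L1: {z}→{z}
  live L2: {z}→{z}
  live L3: {z}→{z}
  live L4: {z}→{z}
  live L5: {z}→{z}
  live L6: {z}→{b,z}
  live L7: {b,z}→∅

Interference:
  b↔{h,i,y,z}
  d↔{z}
  h↔{b,z}
  i↔{b,z}
  y↔{b,z}
  z↔{b,d,h,i,y}

N(h) = ["b", "z"]

Answer: ["b", "z"]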